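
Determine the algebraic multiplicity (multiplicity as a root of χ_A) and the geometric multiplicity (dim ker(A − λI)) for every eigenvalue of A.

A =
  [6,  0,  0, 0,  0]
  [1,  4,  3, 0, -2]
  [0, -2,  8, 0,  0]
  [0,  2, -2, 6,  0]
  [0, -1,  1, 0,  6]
λ = 6: alg = 5, geom = 3

Step 1 — factor the characteristic polynomial to read off the algebraic multiplicities:
  χ_A(x) = (x - 6)^5

Step 2 — compute geometric multiplicities via the rank-nullity identity g(λ) = n − rank(A − λI):
  rank(A − (6)·I) = 2, so dim ker(A − (6)·I) = n − 2 = 3

Summary:
  λ = 6: algebraic multiplicity = 5, geometric multiplicity = 3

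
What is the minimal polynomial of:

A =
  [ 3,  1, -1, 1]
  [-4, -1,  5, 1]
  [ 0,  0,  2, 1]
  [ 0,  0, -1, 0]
x^3 - 3*x^2 + 3*x - 1

The characteristic polynomial is χ_A(x) = (x - 1)^4, so the eigenvalues are known. The minimal polynomial is
  m_A(x) = Π_λ (x − λ)^{k_λ}
where k_λ is the size of the *largest* Jordan block for λ (equivalently, the smallest k with (A − λI)^k v = 0 for every generalised eigenvector v of λ).

  λ = 1: largest Jordan block has size 3, contributing (x − 1)^3

So m_A(x) = (x - 1)^3 = x^3 - 3*x^2 + 3*x - 1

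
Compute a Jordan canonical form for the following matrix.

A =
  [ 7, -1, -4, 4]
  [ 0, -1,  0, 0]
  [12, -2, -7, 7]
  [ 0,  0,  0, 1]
J_2(-1) ⊕ J_2(1)

The characteristic polynomial is
  det(x·I − A) = x^4 - 2*x^2 + 1 = (x - 1)^2*(x + 1)^2

Eigenvalues and multiplicities (the geometric multiplicity of λ is n − rank(A − λI), which equals the number of Jordan blocks for λ):
  λ = -1: algebraic multiplicity = 2, geometric multiplicity = 1
  λ = 1: algebraic multiplicity = 2, geometric multiplicity = 1

Determining the block sizes for each eigenvalue:
  λ = -1: one block (gm = 1), so the single block has size am = 2 → block sizes [2]
  λ = 1: one block (gm = 1), so the single block has size am = 2 → block sizes [2]

Assembling the blocks gives a Jordan form
J =
  [-1,  1, 0, 0]
  [ 0, -1, 0, 0]
  [ 0,  0, 1, 1]
  [ 0,  0, 0, 1]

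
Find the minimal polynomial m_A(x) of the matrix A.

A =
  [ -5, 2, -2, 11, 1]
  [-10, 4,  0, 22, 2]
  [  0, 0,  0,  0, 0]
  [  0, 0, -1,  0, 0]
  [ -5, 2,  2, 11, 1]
x^3

The characteristic polynomial is χ_A(x) = x^5, so the eigenvalues are known. The minimal polynomial is
  m_A(x) = Π_λ (x − λ)^{k_λ}
where k_λ is the size of the *largest* Jordan block for λ (equivalently, the smallest k with (A − λI)^k v = 0 for every generalised eigenvector v of λ).

  λ = 0: largest Jordan block has size 3, contributing (x − 0)^3

So m_A(x) = x^3 = x^3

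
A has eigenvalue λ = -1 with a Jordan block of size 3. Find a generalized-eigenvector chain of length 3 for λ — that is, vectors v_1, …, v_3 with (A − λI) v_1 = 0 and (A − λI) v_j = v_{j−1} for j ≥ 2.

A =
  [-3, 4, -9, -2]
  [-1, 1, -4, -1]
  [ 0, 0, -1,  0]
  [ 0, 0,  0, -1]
A Jordan chain for λ = -1 of length 3:
v_1 = (2, 1, 0, 0)ᵀ
v_2 = (-9, -4, 0, 0)ᵀ
v_3 = (0, 0, 1, 0)ᵀ

Let N = A − (-1)·I. We want v_3 with N^3 v_3 = 0 but N^2 v_3 ≠ 0; then v_{j-1} := N · v_j for j = 3, …, 2.

Pick v_3 = (0, 0, 1, 0)ᵀ.
Then v_2 = N · v_3 = (-9, -4, 0, 0)ᵀ.
Then v_1 = N · v_2 = (2, 1, 0, 0)ᵀ.

Sanity check: (A − (-1)·I) v_1 = (0, 0, 0, 0)ᵀ = 0. ✓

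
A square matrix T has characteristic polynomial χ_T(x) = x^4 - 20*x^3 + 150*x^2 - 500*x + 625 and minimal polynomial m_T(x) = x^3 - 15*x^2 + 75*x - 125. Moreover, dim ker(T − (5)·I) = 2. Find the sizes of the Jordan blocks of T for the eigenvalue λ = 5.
Block sizes for λ = 5: [3, 1]

Step 1 — from the characteristic polynomial, algebraic multiplicity of λ = 5 is 4. From dim ker(T − (5)·I) = 2, there are exactly 2 Jordan blocks for λ = 5.
Step 2 — from the minimal polynomial, the factor (x − 5)^3 tells us the largest block for λ = 5 has size 3.
Step 3 — with total size 4, 2 blocks, and largest block 3, the block sizes (in nonincreasing order) are [3, 1].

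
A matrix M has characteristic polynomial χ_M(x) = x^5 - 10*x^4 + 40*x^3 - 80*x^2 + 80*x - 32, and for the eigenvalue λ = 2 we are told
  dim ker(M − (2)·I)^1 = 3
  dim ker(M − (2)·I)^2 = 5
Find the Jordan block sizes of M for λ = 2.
Block sizes for λ = 2: [2, 2, 1]

From the dimensions of kernels of powers, the number of Jordan blocks of size at least j is d_j − d_{j−1} where d_j = dim ker(N^j) (with d_0 = 0). Computing the differences gives [3, 2].
The number of blocks of size exactly k is (#blocks of size ≥ k) − (#blocks of size ≥ k + 1), so the partition is: 1 block(s) of size 1, 2 block(s) of size 2.
In nonincreasing order the block sizes are [2, 2, 1].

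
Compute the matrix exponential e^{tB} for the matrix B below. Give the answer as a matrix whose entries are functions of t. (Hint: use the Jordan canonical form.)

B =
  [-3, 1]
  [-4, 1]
e^{tB} =
  [-2*t*exp(-t) + exp(-t), t*exp(-t)]
  [-4*t*exp(-t), 2*t*exp(-t) + exp(-t)]

Strategy: write B = P · J · P⁻¹ where J is a Jordan canonical form, so e^{tB} = P · e^{tJ} · P⁻¹, and e^{tJ} can be computed block-by-block.

B has Jordan form
J =
  [-1,  1]
  [ 0, -1]
(up to reordering of blocks).

Per-block formulas:
  For a 2×2 Jordan block J_2(-1): exp(t · J_2(-1)) = e^(-1t)·(I + t·N), where N is the 2×2 nilpotent shift.

After assembling e^{tJ} and conjugating by P, we get:

e^{tB} =
  [-2*t*exp(-t) + exp(-t), t*exp(-t)]
  [-4*t*exp(-t), 2*t*exp(-t) + exp(-t)]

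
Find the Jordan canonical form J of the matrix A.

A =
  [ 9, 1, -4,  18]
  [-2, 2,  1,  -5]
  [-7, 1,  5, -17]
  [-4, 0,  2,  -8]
J_3(2) ⊕ J_1(2)

The characteristic polynomial is
  det(x·I − A) = x^4 - 8*x^3 + 24*x^2 - 32*x + 16 = (x - 2)^4

Eigenvalues and multiplicities (the geometric multiplicity of λ is n − rank(A − λI), which equals the number of Jordan blocks for λ):
  λ = 2: algebraic multiplicity = 4, geometric multiplicity = 2

Determining the block sizes for each eigenvalue:
  λ = 2: with am = 4 and gm = 2, the partition is not yet determined (e.g. several partitions of 4 into 2 parts exist). Let N = A − (2)·I. Computing rank(N^1) = 2, rank(N^2) = 1, rank(N^3) = 0; the number of blocks of size ≥ j is rank(N^{j−1}) − rank(N^j), giving [2, 1, 1]. So we have 1 block(s) of size 3, 1 block(s) of size 1 → block sizes [3, 1]

Assembling the blocks gives a Jordan form
J =
  [2, 1, 0, 0]
  [0, 2, 1, 0]
  [0, 0, 2, 0]
  [0, 0, 0, 2]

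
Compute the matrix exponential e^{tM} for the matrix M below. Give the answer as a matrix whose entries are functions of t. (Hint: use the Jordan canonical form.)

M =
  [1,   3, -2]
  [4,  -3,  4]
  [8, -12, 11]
e^{tM} =
  [-2*t*exp(3*t) + exp(3*t), 3*t*exp(3*t), -2*t*exp(3*t)]
  [4*t*exp(3*t), -6*t*exp(3*t) + exp(3*t), 4*t*exp(3*t)]
  [8*t*exp(3*t), -12*t*exp(3*t), 8*t*exp(3*t) + exp(3*t)]

Strategy: write M = P · J · P⁻¹ where J is a Jordan canonical form, so e^{tM} = P · e^{tJ} · P⁻¹, and e^{tJ} can be computed block-by-block.

M has Jordan form
J =
  [3, 1, 0]
  [0, 3, 0]
  [0, 0, 3]
(up to reordering of blocks).

Per-block formulas:
  For a 1×1 block at λ = 3: exp(t · [3]) = [e^(3t)].
  For a 2×2 Jordan block J_2(3): exp(t · J_2(3)) = e^(3t)·(I + t·N), where N is the 2×2 nilpotent shift.

After assembling e^{tJ} and conjugating by P, we get:

e^{tM} =
  [-2*t*exp(3*t) + exp(3*t), 3*t*exp(3*t), -2*t*exp(3*t)]
  [4*t*exp(3*t), -6*t*exp(3*t) + exp(3*t), 4*t*exp(3*t)]
  [8*t*exp(3*t), -12*t*exp(3*t), 8*t*exp(3*t) + exp(3*t)]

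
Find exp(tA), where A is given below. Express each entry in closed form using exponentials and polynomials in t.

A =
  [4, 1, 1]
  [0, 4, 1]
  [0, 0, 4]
e^{tA} =
  [exp(4*t), t*exp(4*t), t^2*exp(4*t)/2 + t*exp(4*t)]
  [0, exp(4*t), t*exp(4*t)]
  [0, 0, exp(4*t)]

Strategy: write A = P · J · P⁻¹ where J is a Jordan canonical form, so e^{tA} = P · e^{tJ} · P⁻¹, and e^{tJ} can be computed block-by-block.

A has Jordan form
J =
  [4, 1, 0]
  [0, 4, 1]
  [0, 0, 4]
(up to reordering of blocks).

Per-block formulas:
  For a 3×3 Jordan block J_3(4): exp(t · J_3(4)) = e^(4t)·(I + t·N + (t^2/2)·N^2), where N is the 3×3 nilpotent shift.

After assembling e^{tJ} and conjugating by P, we get:

e^{tA} =
  [exp(4*t), t*exp(4*t), t^2*exp(4*t)/2 + t*exp(4*t)]
  [0, exp(4*t), t*exp(4*t)]
  [0, 0, exp(4*t)]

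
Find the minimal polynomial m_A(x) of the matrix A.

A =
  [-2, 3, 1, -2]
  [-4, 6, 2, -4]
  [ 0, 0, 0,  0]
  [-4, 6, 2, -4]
x^2

The characteristic polynomial is χ_A(x) = x^4, so the eigenvalues are known. The minimal polynomial is
  m_A(x) = Π_λ (x − λ)^{k_λ}
where k_λ is the size of the *largest* Jordan block for λ (equivalently, the smallest k with (A − λI)^k v = 0 for every generalised eigenvector v of λ).

  λ = 0: largest Jordan block has size 2, contributing (x − 0)^2

So m_A(x) = x^2 = x^2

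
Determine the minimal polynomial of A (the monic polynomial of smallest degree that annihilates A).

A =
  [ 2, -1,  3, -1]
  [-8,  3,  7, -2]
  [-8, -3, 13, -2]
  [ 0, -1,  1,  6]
x^3 - 18*x^2 + 108*x - 216

The characteristic polynomial is χ_A(x) = (x - 6)^4, so the eigenvalues are known. The minimal polynomial is
  m_A(x) = Π_λ (x − λ)^{k_λ}
where k_λ is the size of the *largest* Jordan block for λ (equivalently, the smallest k with (A − λI)^k v = 0 for every generalised eigenvector v of λ).

  λ = 6: largest Jordan block has size 3, contributing (x − 6)^3

So m_A(x) = (x - 6)^3 = x^3 - 18*x^2 + 108*x - 216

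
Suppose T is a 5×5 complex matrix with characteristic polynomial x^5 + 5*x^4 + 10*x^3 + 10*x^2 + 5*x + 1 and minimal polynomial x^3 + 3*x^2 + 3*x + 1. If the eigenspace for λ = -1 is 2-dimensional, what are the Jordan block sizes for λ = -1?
Block sizes for λ = -1: [3, 2]

Step 1 — from the characteristic polynomial, algebraic multiplicity of λ = -1 is 5. From dim ker(T − (-1)·I) = 2, there are exactly 2 Jordan blocks for λ = -1.
Step 2 — from the minimal polynomial, the factor (x + 1)^3 tells us the largest block for λ = -1 has size 3.
Step 3 — with total size 5, 2 blocks, and largest block 3, the block sizes (in nonincreasing order) are [3, 2].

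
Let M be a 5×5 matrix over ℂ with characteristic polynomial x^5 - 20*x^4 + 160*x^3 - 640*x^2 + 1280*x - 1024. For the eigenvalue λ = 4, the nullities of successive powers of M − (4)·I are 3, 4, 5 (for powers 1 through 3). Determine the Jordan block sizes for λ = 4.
Block sizes for λ = 4: [3, 1, 1]

From the dimensions of kernels of powers, the number of Jordan blocks of size at least j is d_j − d_{j−1} where d_j = dim ker(N^j) (with d_0 = 0). Computing the differences gives [3, 1, 1].
The number of blocks of size exactly k is (#blocks of size ≥ k) − (#blocks of size ≥ k + 1), so the partition is: 2 block(s) of size 1, 1 block(s) of size 3.
In nonincreasing order the block sizes are [3, 1, 1].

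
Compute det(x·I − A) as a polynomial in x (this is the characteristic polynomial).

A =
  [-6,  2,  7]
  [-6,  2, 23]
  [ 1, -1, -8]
x^3 + 12*x^2 + 48*x + 64

Expanding det(x·I − A) (e.g. by cofactor expansion or by noting that A is similar to its Jordan form J, which has the same characteristic polynomial as A) gives
  χ_A(x) = x^3 + 12*x^2 + 48*x + 64
which factors as (x + 4)^3. The eigenvalues (with algebraic multiplicities) are λ = -4 with multiplicity 3.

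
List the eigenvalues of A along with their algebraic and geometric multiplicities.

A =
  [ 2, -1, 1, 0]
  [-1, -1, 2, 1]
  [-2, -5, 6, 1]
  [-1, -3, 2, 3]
λ = 2: alg = 2, geom = 1; λ = 3: alg = 2, geom = 1

Step 1 — factor the characteristic polynomial to read off the algebraic multiplicities:
  χ_A(x) = (x - 3)^2*(x - 2)^2

Step 2 — compute geometric multiplicities via the rank-nullity identity g(λ) = n − rank(A − λI):
  rank(A − (2)·I) = 3, so dim ker(A − (2)·I) = n − 3 = 1
  rank(A − (3)·I) = 3, so dim ker(A − (3)·I) = n − 3 = 1

Summary:
  λ = 2: algebraic multiplicity = 2, geometric multiplicity = 1
  λ = 3: algebraic multiplicity = 2, geometric multiplicity = 1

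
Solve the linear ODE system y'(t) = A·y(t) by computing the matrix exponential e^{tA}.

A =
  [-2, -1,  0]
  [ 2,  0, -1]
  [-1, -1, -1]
e^{tA} =
  [-t^2*exp(-t)/2 - t*exp(-t) + exp(-t), -t*exp(-t), t^2*exp(-t)/2]
  [t^2*exp(-t)/2 + 2*t*exp(-t), t*exp(-t) + exp(-t), -t^2*exp(-t)/2 - t*exp(-t)]
  [-t^2*exp(-t)/2 - t*exp(-t), -t*exp(-t), t^2*exp(-t)/2 + exp(-t)]

Strategy: write A = P · J · P⁻¹ where J is a Jordan canonical form, so e^{tA} = P · e^{tJ} · P⁻¹, and e^{tJ} can be computed block-by-block.

A has Jordan form
J =
  [-1,  1,  0]
  [ 0, -1,  1]
  [ 0,  0, -1]
(up to reordering of blocks).

Per-block formulas:
  For a 3×3 Jordan block J_3(-1): exp(t · J_3(-1)) = e^(-1t)·(I + t·N + (t^2/2)·N^2), where N is the 3×3 nilpotent shift.

After assembling e^{tJ} and conjugating by P, we get:

e^{tA} =
  [-t^2*exp(-t)/2 - t*exp(-t) + exp(-t), -t*exp(-t), t^2*exp(-t)/2]
  [t^2*exp(-t)/2 + 2*t*exp(-t), t*exp(-t) + exp(-t), -t^2*exp(-t)/2 - t*exp(-t)]
  [-t^2*exp(-t)/2 - t*exp(-t), -t*exp(-t), t^2*exp(-t)/2 + exp(-t)]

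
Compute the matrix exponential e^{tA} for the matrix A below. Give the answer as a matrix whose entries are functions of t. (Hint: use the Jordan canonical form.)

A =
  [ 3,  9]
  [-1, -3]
e^{tA} =
  [3*t + 1, 9*t]
  [-t, 1 - 3*t]

Strategy: write A = P · J · P⁻¹ where J is a Jordan canonical form, so e^{tA} = P · e^{tJ} · P⁻¹, and e^{tJ} can be computed block-by-block.

A has Jordan form
J =
  [0, 1]
  [0, 0]
(up to reordering of blocks).

Per-block formulas:
  For a 2×2 Jordan block J_2(0): exp(t · J_2(0)) = e^(0t)·(I + t·N), where N is the 2×2 nilpotent shift.

After assembling e^{tJ} and conjugating by P, we get:

e^{tA} =
  [3*t + 1, 9*t]
  [-t, 1 - 3*t]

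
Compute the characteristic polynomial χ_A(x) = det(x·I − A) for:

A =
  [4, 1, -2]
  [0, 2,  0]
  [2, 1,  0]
x^3 - 6*x^2 + 12*x - 8

Expanding det(x·I − A) (e.g. by cofactor expansion or by noting that A is similar to its Jordan form J, which has the same characteristic polynomial as A) gives
  χ_A(x) = x^3 - 6*x^2 + 12*x - 8
which factors as (x - 2)^3. The eigenvalues (with algebraic multiplicities) are λ = 2 with multiplicity 3.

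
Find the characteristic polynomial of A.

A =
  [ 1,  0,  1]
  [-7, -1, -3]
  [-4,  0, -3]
x^3 + 3*x^2 + 3*x + 1

Expanding det(x·I − A) (e.g. by cofactor expansion or by noting that A is similar to its Jordan form J, which has the same characteristic polynomial as A) gives
  χ_A(x) = x^3 + 3*x^2 + 3*x + 1
which factors as (x + 1)^3. The eigenvalues (with algebraic multiplicities) are λ = -1 with multiplicity 3.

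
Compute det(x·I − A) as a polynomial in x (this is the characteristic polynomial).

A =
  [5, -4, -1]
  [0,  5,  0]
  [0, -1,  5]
x^3 - 15*x^2 + 75*x - 125

Expanding det(x·I − A) (e.g. by cofactor expansion or by noting that A is similar to its Jordan form J, which has the same characteristic polynomial as A) gives
  χ_A(x) = x^3 - 15*x^2 + 75*x - 125
which factors as (x - 5)^3. The eigenvalues (with algebraic multiplicities) are λ = 5 with multiplicity 3.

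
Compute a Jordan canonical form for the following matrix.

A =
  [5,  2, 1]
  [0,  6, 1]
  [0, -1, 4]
J_3(5)

The characteristic polynomial is
  det(x·I − A) = x^3 - 15*x^2 + 75*x - 125 = (x - 5)^3

Eigenvalues and multiplicities (the geometric multiplicity of λ is n − rank(A − λI), which equals the number of Jordan blocks for λ):
  λ = 5: algebraic multiplicity = 3, geometric multiplicity = 1

Determining the block sizes for each eigenvalue:
  λ = 5: one block (gm = 1), so the single block has size am = 3 → block sizes [3]

Assembling the blocks gives a Jordan form
J =
  [5, 1, 0]
  [0, 5, 1]
  [0, 0, 5]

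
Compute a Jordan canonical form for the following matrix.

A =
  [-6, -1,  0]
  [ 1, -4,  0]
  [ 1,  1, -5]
J_2(-5) ⊕ J_1(-5)

The characteristic polynomial is
  det(x·I − A) = x^3 + 15*x^2 + 75*x + 125 = (x + 5)^3

Eigenvalues and multiplicities (the geometric multiplicity of λ is n − rank(A − λI), which equals the number of Jordan blocks for λ):
  λ = -5: algebraic multiplicity = 3, geometric multiplicity = 2

Determining the block sizes for each eigenvalue:
  λ = -5: 2 blocks summing to 3 forces exactly one block of size 2 and the rest size 1 → block sizes [2, 1]

Assembling the blocks gives a Jordan form
J =
  [-5,  1,  0]
  [ 0, -5,  0]
  [ 0,  0, -5]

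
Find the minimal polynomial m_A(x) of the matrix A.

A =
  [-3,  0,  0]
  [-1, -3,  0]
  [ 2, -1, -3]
x^3 + 9*x^2 + 27*x + 27

The characteristic polynomial is χ_A(x) = (x + 3)^3, so the eigenvalues are known. The minimal polynomial is
  m_A(x) = Π_λ (x − λ)^{k_λ}
where k_λ is the size of the *largest* Jordan block for λ (equivalently, the smallest k with (A − λI)^k v = 0 for every generalised eigenvector v of λ).

  λ = -3: largest Jordan block has size 3, contributing (x + 3)^3

So m_A(x) = (x + 3)^3 = x^3 + 9*x^2 + 27*x + 27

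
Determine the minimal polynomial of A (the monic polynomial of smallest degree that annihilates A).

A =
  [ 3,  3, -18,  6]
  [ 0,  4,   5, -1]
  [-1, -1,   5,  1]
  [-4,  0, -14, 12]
x^3 - 18*x^2 + 108*x - 216

The characteristic polynomial is χ_A(x) = (x - 6)^4, so the eigenvalues are known. The minimal polynomial is
  m_A(x) = Π_λ (x − λ)^{k_λ}
where k_λ is the size of the *largest* Jordan block for λ (equivalently, the smallest k with (A − λI)^k v = 0 for every generalised eigenvector v of λ).

  λ = 6: largest Jordan block has size 3, contributing (x − 6)^3

So m_A(x) = (x - 6)^3 = x^3 - 18*x^2 + 108*x - 216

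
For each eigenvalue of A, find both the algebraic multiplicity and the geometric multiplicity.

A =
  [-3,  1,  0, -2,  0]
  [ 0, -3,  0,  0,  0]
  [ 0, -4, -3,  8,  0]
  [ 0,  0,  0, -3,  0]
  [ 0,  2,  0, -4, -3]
λ = -3: alg = 5, geom = 4

Step 1 — factor the characteristic polynomial to read off the algebraic multiplicities:
  χ_A(x) = (x + 3)^5

Step 2 — compute geometric multiplicities via the rank-nullity identity g(λ) = n − rank(A − λI):
  rank(A − (-3)·I) = 1, so dim ker(A − (-3)·I) = n − 1 = 4

Summary:
  λ = -3: algebraic multiplicity = 5, geometric multiplicity = 4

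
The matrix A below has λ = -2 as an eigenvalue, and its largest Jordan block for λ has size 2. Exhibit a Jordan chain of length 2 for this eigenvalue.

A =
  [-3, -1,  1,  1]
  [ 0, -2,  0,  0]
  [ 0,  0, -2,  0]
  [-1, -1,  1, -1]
A Jordan chain for λ = -2 of length 2:
v_1 = (-1, 0, 0, -1)ᵀ
v_2 = (1, 0, 0, 0)ᵀ

Let N = A − (-2)·I. We want v_2 with N^2 v_2 = 0 but N^1 v_2 ≠ 0; then v_{j-1} := N · v_j for j = 2, …, 2.

Pick v_2 = (1, 0, 0, 0)ᵀ.
Then v_1 = N · v_2 = (-1, 0, 0, -1)ᵀ.

Sanity check: (A − (-2)·I) v_1 = (0, 0, 0, 0)ᵀ = 0. ✓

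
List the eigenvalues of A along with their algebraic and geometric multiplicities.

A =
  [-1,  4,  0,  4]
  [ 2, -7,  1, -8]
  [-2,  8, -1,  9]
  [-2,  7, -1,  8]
λ = -1: alg = 1, geom = 1; λ = 0: alg = 3, geom = 1

Step 1 — factor the characteristic polynomial to read off the algebraic multiplicities:
  χ_A(x) = x^3*(x + 1)

Step 2 — compute geometric multiplicities via the rank-nullity identity g(λ) = n − rank(A − λI):
  rank(A − (-1)·I) = 3, so dim ker(A − (-1)·I) = n − 3 = 1
  rank(A − (0)·I) = 3, so dim ker(A − (0)·I) = n − 3 = 1

Summary:
  λ = -1: algebraic multiplicity = 1, geometric multiplicity = 1
  λ = 0: algebraic multiplicity = 3, geometric multiplicity = 1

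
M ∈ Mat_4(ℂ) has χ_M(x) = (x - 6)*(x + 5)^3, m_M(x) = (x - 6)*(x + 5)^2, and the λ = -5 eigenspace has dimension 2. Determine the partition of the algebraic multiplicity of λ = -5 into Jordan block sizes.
Block sizes for λ = -5: [2, 1]

Step 1 — from the characteristic polynomial, algebraic multiplicity of λ = -5 is 3. From dim ker(M − (-5)·I) = 2, there are exactly 2 Jordan blocks for λ = -5.
Step 2 — from the minimal polynomial, the factor (x + 5)^2 tells us the largest block for λ = -5 has size 2.
Step 3 — with total size 3, 2 blocks, and largest block 2, the block sizes (in nonincreasing order) are [2, 1].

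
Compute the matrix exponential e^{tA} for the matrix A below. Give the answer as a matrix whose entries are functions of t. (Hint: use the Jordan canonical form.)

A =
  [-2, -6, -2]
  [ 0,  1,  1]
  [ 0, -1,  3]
e^{tA} =
  [exp(-2*t), 2*t*exp(2*t) - 2*exp(2*t) + 2*exp(-2*t), -2*t*exp(2*t)]
  [0, -t*exp(2*t) + exp(2*t), t*exp(2*t)]
  [0, -t*exp(2*t), t*exp(2*t) + exp(2*t)]

Strategy: write A = P · J · P⁻¹ where J is a Jordan canonical form, so e^{tA} = P · e^{tJ} · P⁻¹, and e^{tJ} can be computed block-by-block.

A has Jordan form
J =
  [-2, 0, 0]
  [ 0, 2, 1]
  [ 0, 0, 2]
(up to reordering of blocks).

Per-block formulas:
  For a 2×2 Jordan block J_2(2): exp(t · J_2(2)) = e^(2t)·(I + t·N), where N is the 2×2 nilpotent shift.
  For a 1×1 block at λ = -2: exp(t · [-2]) = [e^(-2t)].

After assembling e^{tJ} and conjugating by P, we get:

e^{tA} =
  [exp(-2*t), 2*t*exp(2*t) - 2*exp(2*t) + 2*exp(-2*t), -2*t*exp(2*t)]
  [0, -t*exp(2*t) + exp(2*t), t*exp(2*t)]
  [0, -t*exp(2*t), t*exp(2*t) + exp(2*t)]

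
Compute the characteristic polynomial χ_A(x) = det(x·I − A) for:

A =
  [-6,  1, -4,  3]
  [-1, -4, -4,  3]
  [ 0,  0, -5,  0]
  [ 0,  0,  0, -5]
x^4 + 20*x^3 + 150*x^2 + 500*x + 625

Expanding det(x·I − A) (e.g. by cofactor expansion or by noting that A is similar to its Jordan form J, which has the same characteristic polynomial as A) gives
  χ_A(x) = x^4 + 20*x^3 + 150*x^2 + 500*x + 625
which factors as (x + 5)^4. The eigenvalues (with algebraic multiplicities) are λ = -5 with multiplicity 4.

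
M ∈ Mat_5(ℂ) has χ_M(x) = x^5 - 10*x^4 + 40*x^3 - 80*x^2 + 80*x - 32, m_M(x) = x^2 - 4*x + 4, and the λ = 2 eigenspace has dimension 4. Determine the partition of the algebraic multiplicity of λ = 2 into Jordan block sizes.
Block sizes for λ = 2: [2, 1, 1, 1]

Step 1 — from the characteristic polynomial, algebraic multiplicity of λ = 2 is 5. From dim ker(M − (2)·I) = 4, there are exactly 4 Jordan blocks for λ = 2.
Step 2 — from the minimal polynomial, the factor (x − 2)^2 tells us the largest block for λ = 2 has size 2.
Step 3 — with total size 5, 4 blocks, and largest block 2, the block sizes (in nonincreasing order) are [2, 1, 1, 1].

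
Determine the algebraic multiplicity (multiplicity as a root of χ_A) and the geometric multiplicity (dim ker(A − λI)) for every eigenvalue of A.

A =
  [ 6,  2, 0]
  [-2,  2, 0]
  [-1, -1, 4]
λ = 4: alg = 3, geom = 2

Step 1 — factor the characteristic polynomial to read off the algebraic multiplicities:
  χ_A(x) = (x - 4)^3

Step 2 — compute geometric multiplicities via the rank-nullity identity g(λ) = n − rank(A − λI):
  rank(A − (4)·I) = 1, so dim ker(A − (4)·I) = n − 1 = 2

Summary:
  λ = 4: algebraic multiplicity = 3, geometric multiplicity = 2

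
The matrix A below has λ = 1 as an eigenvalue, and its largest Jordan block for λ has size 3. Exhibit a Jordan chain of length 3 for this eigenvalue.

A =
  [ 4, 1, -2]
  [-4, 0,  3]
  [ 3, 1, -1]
A Jordan chain for λ = 1 of length 3:
v_1 = (-1, 1, -1)ᵀ
v_2 = (3, -4, 3)ᵀ
v_3 = (1, 0, 0)ᵀ

Let N = A − (1)·I. We want v_3 with N^3 v_3 = 0 but N^2 v_3 ≠ 0; then v_{j-1} := N · v_j for j = 3, …, 2.

Pick v_3 = (1, 0, 0)ᵀ.
Then v_2 = N · v_3 = (3, -4, 3)ᵀ.
Then v_1 = N · v_2 = (-1, 1, -1)ᵀ.

Sanity check: (A − (1)·I) v_1 = (0, 0, 0)ᵀ = 0. ✓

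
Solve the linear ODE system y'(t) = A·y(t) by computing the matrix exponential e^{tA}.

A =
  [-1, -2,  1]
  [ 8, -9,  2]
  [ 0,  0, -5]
e^{tA} =
  [4*t*exp(-5*t) + exp(-5*t), -2*t*exp(-5*t), t*exp(-5*t)]
  [8*t*exp(-5*t), -4*t*exp(-5*t) + exp(-5*t), 2*t*exp(-5*t)]
  [0, 0, exp(-5*t)]

Strategy: write A = P · J · P⁻¹ where J is a Jordan canonical form, so e^{tA} = P · e^{tJ} · P⁻¹, and e^{tJ} can be computed block-by-block.

A has Jordan form
J =
  [-5,  1,  0]
  [ 0, -5,  0]
  [ 0,  0, -5]
(up to reordering of blocks).

Per-block formulas:
  For a 1×1 block at λ = -5: exp(t · [-5]) = [e^(-5t)].
  For a 2×2 Jordan block J_2(-5): exp(t · J_2(-5)) = e^(-5t)·(I + t·N), where N is the 2×2 nilpotent shift.

After assembling e^{tJ} and conjugating by P, we get:

e^{tA} =
  [4*t*exp(-5*t) + exp(-5*t), -2*t*exp(-5*t), t*exp(-5*t)]
  [8*t*exp(-5*t), -4*t*exp(-5*t) + exp(-5*t), 2*t*exp(-5*t)]
  [0, 0, exp(-5*t)]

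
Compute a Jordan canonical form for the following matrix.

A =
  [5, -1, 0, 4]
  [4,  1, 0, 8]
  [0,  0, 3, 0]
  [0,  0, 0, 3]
J_2(3) ⊕ J_1(3) ⊕ J_1(3)

The characteristic polynomial is
  det(x·I − A) = x^4 - 12*x^3 + 54*x^2 - 108*x + 81 = (x - 3)^4

Eigenvalues and multiplicities (the geometric multiplicity of λ is n − rank(A − λI), which equals the number of Jordan blocks for λ):
  λ = 3: algebraic multiplicity = 4, geometric multiplicity = 3

Determining the block sizes for each eigenvalue:
  λ = 3: 3 blocks summing to 4 forces exactly one block of size 2 and the rest size 1 → block sizes [2, 1, 1]

Assembling the blocks gives a Jordan form
J =
  [3, 1, 0, 0]
  [0, 3, 0, 0]
  [0, 0, 3, 0]
  [0, 0, 0, 3]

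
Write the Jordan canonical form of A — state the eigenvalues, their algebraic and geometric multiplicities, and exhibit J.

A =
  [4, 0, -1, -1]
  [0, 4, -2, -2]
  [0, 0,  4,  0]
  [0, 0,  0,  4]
J_2(4) ⊕ J_1(4) ⊕ J_1(4)

The characteristic polynomial is
  det(x·I − A) = x^4 - 16*x^3 + 96*x^2 - 256*x + 256 = (x - 4)^4

Eigenvalues and multiplicities (the geometric multiplicity of λ is n − rank(A − λI), which equals the number of Jordan blocks for λ):
  λ = 4: algebraic multiplicity = 4, geometric multiplicity = 3

Determining the block sizes for each eigenvalue:
  λ = 4: 3 blocks summing to 4 forces exactly one block of size 2 and the rest size 1 → block sizes [2, 1, 1]

Assembling the blocks gives a Jordan form
J =
  [4, 1, 0, 0]
  [0, 4, 0, 0]
  [0, 0, 4, 0]
  [0, 0, 0, 4]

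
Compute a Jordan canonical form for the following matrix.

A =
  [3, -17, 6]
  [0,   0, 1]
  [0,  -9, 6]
J_3(3)

The characteristic polynomial is
  det(x·I − A) = x^3 - 9*x^2 + 27*x - 27 = (x - 3)^3

Eigenvalues and multiplicities (the geometric multiplicity of λ is n − rank(A − λI), which equals the number of Jordan blocks for λ):
  λ = 3: algebraic multiplicity = 3, geometric multiplicity = 1

Determining the block sizes for each eigenvalue:
  λ = 3: one block (gm = 1), so the single block has size am = 3 → block sizes [3]

Assembling the blocks gives a Jordan form
J =
  [3, 1, 0]
  [0, 3, 1]
  [0, 0, 3]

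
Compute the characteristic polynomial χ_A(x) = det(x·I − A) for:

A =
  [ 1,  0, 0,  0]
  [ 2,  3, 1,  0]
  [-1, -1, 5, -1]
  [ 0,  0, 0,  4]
x^4 - 13*x^3 + 60*x^2 - 112*x + 64

Expanding det(x·I − A) (e.g. by cofactor expansion or by noting that A is similar to its Jordan form J, which has the same characteristic polynomial as A) gives
  χ_A(x) = x^4 - 13*x^3 + 60*x^2 - 112*x + 64
which factors as (x - 4)^3*(x - 1). The eigenvalues (with algebraic multiplicities) are λ = 1 with multiplicity 1, λ = 4 with multiplicity 3.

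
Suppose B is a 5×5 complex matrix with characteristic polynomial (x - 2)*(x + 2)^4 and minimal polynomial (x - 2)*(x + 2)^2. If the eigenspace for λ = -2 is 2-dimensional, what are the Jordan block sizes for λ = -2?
Block sizes for λ = -2: [2, 2]

Step 1 — from the characteristic polynomial, algebraic multiplicity of λ = -2 is 4. From dim ker(B − (-2)·I) = 2, there are exactly 2 Jordan blocks for λ = -2.
Step 2 — from the minimal polynomial, the factor (x + 2)^2 tells us the largest block for λ = -2 has size 2.
Step 3 — with total size 4, 2 blocks, and largest block 2, the block sizes (in nonincreasing order) are [2, 2].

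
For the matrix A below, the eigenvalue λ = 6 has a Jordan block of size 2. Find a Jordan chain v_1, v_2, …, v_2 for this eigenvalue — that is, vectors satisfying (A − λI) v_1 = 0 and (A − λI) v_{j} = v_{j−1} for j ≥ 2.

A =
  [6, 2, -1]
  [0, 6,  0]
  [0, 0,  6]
A Jordan chain for λ = 6 of length 2:
v_1 = (2, 0, 0)ᵀ
v_2 = (0, 1, 0)ᵀ

Let N = A − (6)·I. We want v_2 with N^2 v_2 = 0 but N^1 v_2 ≠ 0; then v_{j-1} := N · v_j for j = 2, …, 2.

Pick v_2 = (0, 1, 0)ᵀ.
Then v_1 = N · v_2 = (2, 0, 0)ᵀ.

Sanity check: (A − (6)·I) v_1 = (0, 0, 0)ᵀ = 0. ✓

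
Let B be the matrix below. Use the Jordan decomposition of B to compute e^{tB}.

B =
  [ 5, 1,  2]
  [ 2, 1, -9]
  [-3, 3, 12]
e^{tB} =
  [-3*t^2*exp(6*t)/2 - t*exp(6*t) + exp(6*t), t*exp(6*t), t^2*exp(6*t)/2 + 2*t*exp(6*t)]
  [15*t^2*exp(6*t)/2 + 2*t*exp(6*t), -5*t*exp(6*t) + exp(6*t), -5*t^2*exp(6*t)/2 - 9*t*exp(6*t)]
  [-9*t^2*exp(6*t)/2 - 3*t*exp(6*t), 3*t*exp(6*t), 3*t^2*exp(6*t)/2 + 6*t*exp(6*t) + exp(6*t)]

Strategy: write B = P · J · P⁻¹ where J is a Jordan canonical form, so e^{tB} = P · e^{tJ} · P⁻¹, and e^{tJ} can be computed block-by-block.

B has Jordan form
J =
  [6, 1, 0]
  [0, 6, 1]
  [0, 0, 6]
(up to reordering of blocks).

Per-block formulas:
  For a 3×3 Jordan block J_3(6): exp(t · J_3(6)) = e^(6t)·(I + t·N + (t^2/2)·N^2), where N is the 3×3 nilpotent shift.

After assembling e^{tJ} and conjugating by P, we get:

e^{tB} =
  [-3*t^2*exp(6*t)/2 - t*exp(6*t) + exp(6*t), t*exp(6*t), t^2*exp(6*t)/2 + 2*t*exp(6*t)]
  [15*t^2*exp(6*t)/2 + 2*t*exp(6*t), -5*t*exp(6*t) + exp(6*t), -5*t^2*exp(6*t)/2 - 9*t*exp(6*t)]
  [-9*t^2*exp(6*t)/2 - 3*t*exp(6*t), 3*t*exp(6*t), 3*t^2*exp(6*t)/2 + 6*t*exp(6*t) + exp(6*t)]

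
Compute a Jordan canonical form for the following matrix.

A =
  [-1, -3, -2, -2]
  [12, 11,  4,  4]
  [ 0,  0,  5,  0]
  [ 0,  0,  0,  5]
J_2(5) ⊕ J_1(5) ⊕ J_1(5)

The characteristic polynomial is
  det(x·I − A) = x^4 - 20*x^3 + 150*x^2 - 500*x + 625 = (x - 5)^4

Eigenvalues and multiplicities (the geometric multiplicity of λ is n − rank(A − λI), which equals the number of Jordan blocks for λ):
  λ = 5: algebraic multiplicity = 4, geometric multiplicity = 3

Determining the block sizes for each eigenvalue:
  λ = 5: 3 blocks summing to 4 forces exactly one block of size 2 and the rest size 1 → block sizes [2, 1, 1]

Assembling the blocks gives a Jordan form
J =
  [5, 1, 0, 0]
  [0, 5, 0, 0]
  [0, 0, 5, 0]
  [0, 0, 0, 5]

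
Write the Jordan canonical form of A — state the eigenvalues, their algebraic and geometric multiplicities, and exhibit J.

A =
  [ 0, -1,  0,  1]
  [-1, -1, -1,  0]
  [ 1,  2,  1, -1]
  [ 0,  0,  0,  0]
J_3(0) ⊕ J_1(0)

The characteristic polynomial is
  det(x·I − A) = x^4

Eigenvalues and multiplicities (the geometric multiplicity of λ is n − rank(A − λI), which equals the number of Jordan blocks for λ):
  λ = 0: algebraic multiplicity = 4, geometric multiplicity = 2

Determining the block sizes for each eigenvalue:
  λ = 0: with am = 4 and gm = 2, the partition is not yet determined (e.g. several partitions of 4 into 2 parts exist). Let N = A − (0)·I. Computing rank(N^1) = 2, rank(N^2) = 1, rank(N^3) = 0; the number of blocks of size ≥ j is rank(N^{j−1}) − rank(N^j), giving [2, 1, 1]. So we have 1 block(s) of size 3, 1 block(s) of size 1 → block sizes [3, 1]

Assembling the blocks gives a Jordan form
J =
  [0, 1, 0, 0]
  [0, 0, 1, 0]
  [0, 0, 0, 0]
  [0, 0, 0, 0]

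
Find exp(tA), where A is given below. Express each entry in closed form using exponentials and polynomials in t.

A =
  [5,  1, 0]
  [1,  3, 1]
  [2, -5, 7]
e^{tA} =
  [t^2*exp(5*t)/2 + exp(5*t), -t^2*exp(5*t) + t*exp(5*t), t^2*exp(5*t)/2]
  [t*exp(5*t), -2*t*exp(5*t) + exp(5*t), t*exp(5*t)]
  [-t^2*exp(5*t)/2 + 2*t*exp(5*t), t^2*exp(5*t) - 5*t*exp(5*t), -t^2*exp(5*t)/2 + 2*t*exp(5*t) + exp(5*t)]

Strategy: write A = P · J · P⁻¹ where J is a Jordan canonical form, so e^{tA} = P · e^{tJ} · P⁻¹, and e^{tJ} can be computed block-by-block.

A has Jordan form
J =
  [5, 1, 0]
  [0, 5, 1]
  [0, 0, 5]
(up to reordering of blocks).

Per-block formulas:
  For a 3×3 Jordan block J_3(5): exp(t · J_3(5)) = e^(5t)·(I + t·N + (t^2/2)·N^2), where N is the 3×3 nilpotent shift.

After assembling e^{tJ} and conjugating by P, we get:

e^{tA} =
  [t^2*exp(5*t)/2 + exp(5*t), -t^2*exp(5*t) + t*exp(5*t), t^2*exp(5*t)/2]
  [t*exp(5*t), -2*t*exp(5*t) + exp(5*t), t*exp(5*t)]
  [-t^2*exp(5*t)/2 + 2*t*exp(5*t), t^2*exp(5*t) - 5*t*exp(5*t), -t^2*exp(5*t)/2 + 2*t*exp(5*t) + exp(5*t)]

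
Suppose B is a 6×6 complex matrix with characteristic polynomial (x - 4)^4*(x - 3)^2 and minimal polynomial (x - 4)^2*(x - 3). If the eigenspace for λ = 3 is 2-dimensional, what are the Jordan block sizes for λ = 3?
Block sizes for λ = 3: [1, 1]

Step 1 — from the characteristic polynomial, algebraic multiplicity of λ = 3 is 2. From dim ker(B − (3)·I) = 2, there are exactly 2 Jordan blocks for λ = 3.
Step 2 — from the minimal polynomial, the factor (x − 3) tells us the largest block for λ = 3 has size 1.
Step 3 — with total size 2, 2 blocks, and largest block 1, the block sizes (in nonincreasing order) are [1, 1].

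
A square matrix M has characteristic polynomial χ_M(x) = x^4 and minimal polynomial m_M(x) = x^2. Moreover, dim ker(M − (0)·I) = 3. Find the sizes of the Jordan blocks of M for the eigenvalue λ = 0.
Block sizes for λ = 0: [2, 1, 1]

Step 1 — from the characteristic polynomial, algebraic multiplicity of λ = 0 is 4. From dim ker(M − (0)·I) = 3, there are exactly 3 Jordan blocks for λ = 0.
Step 2 — from the minimal polynomial, the factor (x − 0)^2 tells us the largest block for λ = 0 has size 2.
Step 3 — with total size 4, 3 blocks, and largest block 2, the block sizes (in nonincreasing order) are [2, 1, 1].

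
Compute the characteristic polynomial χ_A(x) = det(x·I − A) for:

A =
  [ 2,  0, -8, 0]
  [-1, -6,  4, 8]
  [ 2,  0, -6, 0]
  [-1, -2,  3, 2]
x^4 + 8*x^3 + 24*x^2 + 32*x + 16

Expanding det(x·I − A) (e.g. by cofactor expansion or by noting that A is similar to its Jordan form J, which has the same characteristic polynomial as A) gives
  χ_A(x) = x^4 + 8*x^3 + 24*x^2 + 32*x + 16
which factors as (x + 2)^4. The eigenvalues (with algebraic multiplicities) are λ = -2 with multiplicity 4.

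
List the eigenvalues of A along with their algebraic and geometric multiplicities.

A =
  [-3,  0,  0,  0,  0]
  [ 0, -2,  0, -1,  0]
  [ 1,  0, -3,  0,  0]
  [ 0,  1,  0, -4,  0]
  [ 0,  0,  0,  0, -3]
λ = -3: alg = 5, geom = 3

Step 1 — factor the characteristic polynomial to read off the algebraic multiplicities:
  χ_A(x) = (x + 3)^5

Step 2 — compute geometric multiplicities via the rank-nullity identity g(λ) = n − rank(A − λI):
  rank(A − (-3)·I) = 2, so dim ker(A − (-3)·I) = n − 2 = 3

Summary:
  λ = -3: algebraic multiplicity = 5, geometric multiplicity = 3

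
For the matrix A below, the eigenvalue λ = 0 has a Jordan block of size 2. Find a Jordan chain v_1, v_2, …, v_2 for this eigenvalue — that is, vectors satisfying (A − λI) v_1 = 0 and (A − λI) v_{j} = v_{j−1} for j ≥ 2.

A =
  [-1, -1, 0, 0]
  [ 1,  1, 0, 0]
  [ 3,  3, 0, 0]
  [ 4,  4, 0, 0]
A Jordan chain for λ = 0 of length 2:
v_1 = (-1, 1, 3, 4)ᵀ
v_2 = (1, 0, 0, 0)ᵀ

Let N = A − (0)·I. We want v_2 with N^2 v_2 = 0 but N^1 v_2 ≠ 0; then v_{j-1} := N · v_j for j = 2, …, 2.

Pick v_2 = (1, 0, 0, 0)ᵀ.
Then v_1 = N · v_2 = (-1, 1, 3, 4)ᵀ.

Sanity check: (A − (0)·I) v_1 = (0, 0, 0, 0)ᵀ = 0. ✓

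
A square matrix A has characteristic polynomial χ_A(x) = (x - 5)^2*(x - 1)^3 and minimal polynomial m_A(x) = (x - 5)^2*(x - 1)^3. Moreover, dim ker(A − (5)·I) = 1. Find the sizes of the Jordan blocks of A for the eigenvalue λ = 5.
Block sizes for λ = 5: [2]

Step 1 — from the characteristic polynomial, algebraic multiplicity of λ = 5 is 2. From dim ker(A − (5)·I) = 1, there are exactly 1 Jordan blocks for λ = 5.
Step 2 — from the minimal polynomial, the factor (x − 5)^2 tells us the largest block for λ = 5 has size 2.
Step 3 — with total size 2, 1 blocks, and largest block 2, the block sizes (in nonincreasing order) are [2].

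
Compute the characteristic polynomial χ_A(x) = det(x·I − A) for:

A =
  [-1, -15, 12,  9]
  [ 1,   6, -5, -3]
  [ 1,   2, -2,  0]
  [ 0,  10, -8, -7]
x^4 + 4*x^3 + 6*x^2 + 4*x + 1

Expanding det(x·I − A) (e.g. by cofactor expansion or by noting that A is similar to its Jordan form J, which has the same characteristic polynomial as A) gives
  χ_A(x) = x^4 + 4*x^3 + 6*x^2 + 4*x + 1
which factors as (x + 1)^4. The eigenvalues (with algebraic multiplicities) are λ = -1 with multiplicity 4.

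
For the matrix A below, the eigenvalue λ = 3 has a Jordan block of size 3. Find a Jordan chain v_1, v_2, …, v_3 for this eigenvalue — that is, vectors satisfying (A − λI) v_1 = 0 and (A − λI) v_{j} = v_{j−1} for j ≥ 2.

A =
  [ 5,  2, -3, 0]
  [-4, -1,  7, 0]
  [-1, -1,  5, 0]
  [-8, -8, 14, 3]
A Jordan chain for λ = 3 of length 3:
v_1 = (-1, 1, 0, 2)ᵀ
v_2 = (2, -4, -1, -8)ᵀ
v_3 = (1, 0, 0, 0)ᵀ

Let N = A − (3)·I. We want v_3 with N^3 v_3 = 0 but N^2 v_3 ≠ 0; then v_{j-1} := N · v_j for j = 3, …, 2.

Pick v_3 = (1, 0, 0, 0)ᵀ.
Then v_2 = N · v_3 = (2, -4, -1, -8)ᵀ.
Then v_1 = N · v_2 = (-1, 1, 0, 2)ᵀ.

Sanity check: (A − (3)·I) v_1 = (0, 0, 0, 0)ᵀ = 0. ✓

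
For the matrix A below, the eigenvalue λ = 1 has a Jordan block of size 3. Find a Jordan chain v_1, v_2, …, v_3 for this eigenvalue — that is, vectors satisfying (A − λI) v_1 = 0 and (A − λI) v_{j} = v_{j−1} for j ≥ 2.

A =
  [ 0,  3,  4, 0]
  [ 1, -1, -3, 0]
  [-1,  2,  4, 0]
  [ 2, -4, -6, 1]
A Jordan chain for λ = 1 of length 3:
v_1 = (-1, 1, -1, 2)ᵀ
v_2 = (3, -2, 2, -4)ᵀ
v_3 = (0, 1, 0, 0)ᵀ

Let N = A − (1)·I. We want v_3 with N^3 v_3 = 0 but N^2 v_3 ≠ 0; then v_{j-1} := N · v_j for j = 3, …, 2.

Pick v_3 = (0, 1, 0, 0)ᵀ.
Then v_2 = N · v_3 = (3, -2, 2, -4)ᵀ.
Then v_1 = N · v_2 = (-1, 1, -1, 2)ᵀ.

Sanity check: (A − (1)·I) v_1 = (0, 0, 0, 0)ᵀ = 0. ✓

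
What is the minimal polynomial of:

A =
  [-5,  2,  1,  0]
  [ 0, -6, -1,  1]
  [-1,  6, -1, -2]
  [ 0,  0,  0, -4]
x^3 + 12*x^2 + 48*x + 64

The characteristic polynomial is χ_A(x) = (x + 4)^4, so the eigenvalues are known. The minimal polynomial is
  m_A(x) = Π_λ (x − λ)^{k_λ}
where k_λ is the size of the *largest* Jordan block for λ (equivalently, the smallest k with (A − λI)^k v = 0 for every generalised eigenvector v of λ).

  λ = -4: largest Jordan block has size 3, contributing (x + 4)^3

So m_A(x) = (x + 4)^3 = x^3 + 12*x^2 + 48*x + 64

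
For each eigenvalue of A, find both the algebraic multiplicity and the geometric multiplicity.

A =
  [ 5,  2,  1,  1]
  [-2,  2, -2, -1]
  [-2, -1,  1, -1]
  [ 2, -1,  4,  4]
λ = 3: alg = 4, geom = 2

Step 1 — factor the characteristic polynomial to read off the algebraic multiplicities:
  χ_A(x) = (x - 3)^4

Step 2 — compute geometric multiplicities via the rank-nullity identity g(λ) = n − rank(A − λI):
  rank(A − (3)·I) = 2, so dim ker(A − (3)·I) = n − 2 = 2

Summary:
  λ = 3: algebraic multiplicity = 4, geometric multiplicity = 2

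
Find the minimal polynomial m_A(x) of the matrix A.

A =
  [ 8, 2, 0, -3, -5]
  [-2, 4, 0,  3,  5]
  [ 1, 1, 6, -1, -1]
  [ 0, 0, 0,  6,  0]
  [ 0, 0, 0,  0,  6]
x^2 - 12*x + 36

The characteristic polynomial is χ_A(x) = (x - 6)^5, so the eigenvalues are known. The minimal polynomial is
  m_A(x) = Π_λ (x − λ)^{k_λ}
where k_λ is the size of the *largest* Jordan block for λ (equivalently, the smallest k with (A − λI)^k v = 0 for every generalised eigenvector v of λ).

  λ = 6: largest Jordan block has size 2, contributing (x − 6)^2

So m_A(x) = (x - 6)^2 = x^2 - 12*x + 36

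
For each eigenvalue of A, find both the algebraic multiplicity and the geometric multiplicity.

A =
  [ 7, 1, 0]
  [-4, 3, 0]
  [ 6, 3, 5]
λ = 5: alg = 3, geom = 2

Step 1 — factor the characteristic polynomial to read off the algebraic multiplicities:
  χ_A(x) = (x - 5)^3

Step 2 — compute geometric multiplicities via the rank-nullity identity g(λ) = n − rank(A − λI):
  rank(A − (5)·I) = 1, so dim ker(A − (5)·I) = n − 1 = 2

Summary:
  λ = 5: algebraic multiplicity = 3, geometric multiplicity = 2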